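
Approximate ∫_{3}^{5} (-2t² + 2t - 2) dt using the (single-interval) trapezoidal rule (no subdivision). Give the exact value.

T = (b−a)/2 · [f(3) + f(5)] = 1·[(-14) + (-42)] = -56.

-56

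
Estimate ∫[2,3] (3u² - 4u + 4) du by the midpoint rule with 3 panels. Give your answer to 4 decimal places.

h = (3 − 2)/3 = 0.333333.
Midpoints m₁,…,m₃ = 2.166667, 2.5, 2.833333.
f(m₁)=9.416667, f(m₂)=12.75, f(m₃)=16.75.
h·[f(m₁) + f(m₂) + f(m₃)] = 0.333333·(38.916667) = 12.9722.

12.9722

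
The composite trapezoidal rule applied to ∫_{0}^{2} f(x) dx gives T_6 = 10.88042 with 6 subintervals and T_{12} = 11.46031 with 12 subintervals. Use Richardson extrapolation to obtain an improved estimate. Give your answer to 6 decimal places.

11.653607

R = (4·T_{12} − T_6) / 3 = (4·11.46031 − 10.88042)/3 = (34.96082)/3 = 11.653607.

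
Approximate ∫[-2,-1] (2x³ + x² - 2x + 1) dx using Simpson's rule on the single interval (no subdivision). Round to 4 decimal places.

-1.1667

S = (b−a)/6 · [f(-2) + 4f(-1.5) + f(-1)] = 0.166667·[(-7) + 4·(-0.5) + 2] = -1.1667.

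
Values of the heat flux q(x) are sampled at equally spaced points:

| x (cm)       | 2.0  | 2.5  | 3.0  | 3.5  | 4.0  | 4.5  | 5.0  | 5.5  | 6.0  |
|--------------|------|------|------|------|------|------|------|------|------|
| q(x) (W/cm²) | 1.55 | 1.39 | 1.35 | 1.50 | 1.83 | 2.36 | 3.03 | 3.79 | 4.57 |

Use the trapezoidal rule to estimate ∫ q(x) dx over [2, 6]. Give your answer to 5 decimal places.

9.15500

h = 0.5, n = 8.
(h/2)·[y₀ + 2y₁ + 2y₂ + 2y₃ + 2y₄ + 2y₅ + 2y₆ + 2y₇ + y₈] = 0.25·(36.62) = 9.15500.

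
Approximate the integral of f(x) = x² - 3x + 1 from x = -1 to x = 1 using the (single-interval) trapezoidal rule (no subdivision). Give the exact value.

T = (b−a)/2 · [f(-1) + f(1)] = 1·[5 + (-1)] = 4.

4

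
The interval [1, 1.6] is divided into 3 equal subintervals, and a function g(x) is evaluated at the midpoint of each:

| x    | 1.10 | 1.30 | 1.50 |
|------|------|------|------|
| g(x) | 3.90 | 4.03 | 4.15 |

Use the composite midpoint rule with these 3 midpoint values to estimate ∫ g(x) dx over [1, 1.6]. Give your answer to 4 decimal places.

2.4160

h = 0.2, n = 3.
h·[y(m₁) + y(m₂) + y(m₃)] = 0.2·(12.08) = 2.4160.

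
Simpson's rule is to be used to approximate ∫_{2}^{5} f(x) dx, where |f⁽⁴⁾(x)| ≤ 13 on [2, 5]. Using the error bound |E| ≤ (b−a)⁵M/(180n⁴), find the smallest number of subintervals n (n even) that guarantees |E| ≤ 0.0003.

Need 3159/(180n⁴) ≤ 0.0003.
n⁴ ≥ 3159/(180·0.0003) = 58500 ⇒ n ≥ 15.5521, so the smallest even n is 16. (n must be even for Simpson's rule.)

16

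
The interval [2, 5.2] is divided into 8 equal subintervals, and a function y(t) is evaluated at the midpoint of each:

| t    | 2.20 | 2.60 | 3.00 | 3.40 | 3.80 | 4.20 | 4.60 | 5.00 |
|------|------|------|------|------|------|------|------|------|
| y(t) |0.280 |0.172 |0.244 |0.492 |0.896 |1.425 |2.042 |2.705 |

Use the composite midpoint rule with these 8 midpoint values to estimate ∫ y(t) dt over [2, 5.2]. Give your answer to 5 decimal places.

h = 0.4, n = 8.
h·[y(m₁) + y(m₂) + y(m₃) + y(m₄) + y(m₅) + y(m₆) + y(m₇) + y(m₈)] = 0.4·(8.256) = 3.30240.

3.30240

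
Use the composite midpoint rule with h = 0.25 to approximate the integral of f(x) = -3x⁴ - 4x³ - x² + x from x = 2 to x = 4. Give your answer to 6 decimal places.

-845.731934

h = (4 − 2)/8 = 0.25.
Midpoints m₁,…,m₈ = 2.125, 2.375, 2.625, 2.875, 3.125, 3.375, 3.625, 3.875.
f(m₁)=-101.946044921875, f(m₂)=-152.301513671875, f(m₃)=-219.059326171875, f(m₄)=-305.406982421875, f(m₅)=-414.813232421875, f(m₆)=-551.028076171875, f(m₇)=-718.082763671875, f(m₈)=-920.289794921875.
h·[f(m₁) + f(m₂) + f(m₃) + f(m₄) + f(m₅) + f(m₆) + f(m₇) + f(m₈)] = 0.25·(-3382.927734375) = -845.731934.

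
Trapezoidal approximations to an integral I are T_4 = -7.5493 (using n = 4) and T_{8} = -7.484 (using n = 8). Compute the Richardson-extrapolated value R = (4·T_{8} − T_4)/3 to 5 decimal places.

-7.46223

R = (4·T_{8} − T_4) / 3 = (4·(-7.484) − (-7.5493))/3 = (-22.3867)/3 = -7.46223.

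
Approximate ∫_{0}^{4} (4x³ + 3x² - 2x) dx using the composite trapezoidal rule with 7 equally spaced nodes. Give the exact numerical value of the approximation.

h = (4 − 0)/6 = 0.666667.
Nodes x₀,…,x₆ = 0, 0.666667, 1.333333, 2, 2.666667, 3.333333, 4.
f(x) = 4x³ + 3x² - 2x: f₀=0, f₁=1.185185, f₂=12.148148, f₃=40, f₄=91.851852, f₅=174.814815, f₆=296.
(h/2)·[f₀ + 2f₁ + 2f₂ + 2f₃ + 2f₄ + 2f₅ + f₆] = 0.333333·(936) = 312.

312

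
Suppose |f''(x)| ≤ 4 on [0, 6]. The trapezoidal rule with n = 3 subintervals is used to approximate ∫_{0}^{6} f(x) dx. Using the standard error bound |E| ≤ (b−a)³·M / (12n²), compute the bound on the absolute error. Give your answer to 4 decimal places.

8.0000

|E| ≤ (6)³·4 / (12·3²) = 864/108 = 8.0000.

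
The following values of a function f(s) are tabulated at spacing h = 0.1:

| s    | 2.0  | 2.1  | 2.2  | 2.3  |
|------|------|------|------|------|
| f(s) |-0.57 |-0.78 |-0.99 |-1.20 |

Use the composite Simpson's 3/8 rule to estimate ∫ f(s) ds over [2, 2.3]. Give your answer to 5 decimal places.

-0.26550

h = 0.1, n = 3.
(3h/8)·[y₀ + 3y₁ + 3y₂ + y₃] = 0.0375·(-7.08) = -0.26550.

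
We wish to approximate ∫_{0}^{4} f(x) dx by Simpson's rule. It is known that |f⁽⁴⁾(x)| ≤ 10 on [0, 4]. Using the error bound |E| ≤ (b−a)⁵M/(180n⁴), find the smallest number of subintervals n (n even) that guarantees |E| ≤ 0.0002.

24

Need 10240/(180n⁴) ≤ 0.0002.
n⁴ ≥ 10240/(180·0.0002) = 284444 ⇒ n ≥ 23.0940, so the smallest even n is 24. (n must be even for Simpson's rule.)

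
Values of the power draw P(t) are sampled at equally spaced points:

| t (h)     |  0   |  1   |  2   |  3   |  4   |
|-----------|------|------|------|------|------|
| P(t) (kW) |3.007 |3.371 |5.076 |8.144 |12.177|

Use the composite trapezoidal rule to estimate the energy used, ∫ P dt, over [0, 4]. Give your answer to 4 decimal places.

24.1830

h = 1, n = 4.
(h/2)·[y₀ + 2y₁ + 2y₂ + 2y₃ + y₄] = 0.5·(48.366) = 24.1830.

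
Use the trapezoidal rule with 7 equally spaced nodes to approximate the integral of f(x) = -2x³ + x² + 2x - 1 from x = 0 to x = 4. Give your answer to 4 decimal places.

-97.9259

h = (4 − 0)/6 = 0.666667.
Nodes x₀,…,x₆ = 0, 0.666667, 1.333333, 2, 2.666667, 3.333333, 4.
f(x) = -2x³ + x² + 2x - 1: f₀=-1, f₁=0.185185, f₂=-1.296296, f₃=-9, f₄=-26.481481, f₅=-57.296296, f₆=-105.
(h/2)·[f₀ + 2f₁ + 2f₂ + 2f₃ + 2f₄ + 2f₅ + f₆] = 0.333333·(-293.777778) = -97.9259.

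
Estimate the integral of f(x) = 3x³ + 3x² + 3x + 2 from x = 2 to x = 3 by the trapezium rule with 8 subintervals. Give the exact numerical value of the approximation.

h = (3 − 2)/8 = 0.125.
Nodes x₀,…,x₈ = 2, 2.125, 2.25, 2.375, 2.5, 2.625, 2.75, 2.875, 3.
f(x) = 3x³ + 3x² + 3x + 2: f₀=44, f₁=50.708984375, f₂=58.109375, f₃=66.236328125, f₄=75.125, f₅=84.810546875, f₆=95.328125, f₇=106.712890625, f₈=119.
(h/2)·[f₀ + 2f₁ + 2f₂ + 2f₃ + 2f₄ + 2f₅ + 2f₆ + 2f₇ + f₈] = 0.0625·(1237.0625) = 77.31640625.

77.31640625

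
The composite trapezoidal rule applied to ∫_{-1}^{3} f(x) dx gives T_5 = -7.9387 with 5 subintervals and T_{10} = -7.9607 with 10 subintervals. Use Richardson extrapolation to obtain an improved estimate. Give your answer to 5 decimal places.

-7.96803

R = (4·T_{10} − T_5) / 3 = (4·(-7.9607) − (-7.9387))/3 = (-23.9041)/3 = -7.96803.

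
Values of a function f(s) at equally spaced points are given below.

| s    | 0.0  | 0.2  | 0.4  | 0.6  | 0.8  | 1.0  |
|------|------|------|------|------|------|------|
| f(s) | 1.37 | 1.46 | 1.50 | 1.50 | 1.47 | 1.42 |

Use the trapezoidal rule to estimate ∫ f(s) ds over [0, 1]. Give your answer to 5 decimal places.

h = 0.2, n = 5.
(h/2)·[y₀ + 2y₁ + 2y₂ + 2y₃ + 2y₄ + y₅] = 0.1·(14.65) = 1.46500.

1.46500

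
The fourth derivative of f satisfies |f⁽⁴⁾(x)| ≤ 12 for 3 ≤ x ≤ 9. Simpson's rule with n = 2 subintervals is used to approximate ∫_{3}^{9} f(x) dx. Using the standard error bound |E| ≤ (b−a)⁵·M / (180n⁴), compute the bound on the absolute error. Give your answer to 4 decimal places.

|E| ≤ (6)⁵·12 / (180·2⁴) = 93312/2880 = 32.4000.

32.4000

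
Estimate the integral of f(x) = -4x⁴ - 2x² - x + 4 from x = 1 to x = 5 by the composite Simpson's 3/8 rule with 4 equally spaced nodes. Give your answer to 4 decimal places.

h = (5 − 1)/3 = 1.333333.
Nodes x₀,…,x₃ = 1, 2.333333, 3.666667, 5.
f(x) = -4x⁴ - 2x² - x + 4: f₀=-3, f₁=-127.790123, f₂=-749.567901, f₃=-2551.
(3h/8)·[f₀ + 3f₁ + 3f₂ + f₃] = 0.5·(-5186.074074) = -2593.0370.

-2593.0370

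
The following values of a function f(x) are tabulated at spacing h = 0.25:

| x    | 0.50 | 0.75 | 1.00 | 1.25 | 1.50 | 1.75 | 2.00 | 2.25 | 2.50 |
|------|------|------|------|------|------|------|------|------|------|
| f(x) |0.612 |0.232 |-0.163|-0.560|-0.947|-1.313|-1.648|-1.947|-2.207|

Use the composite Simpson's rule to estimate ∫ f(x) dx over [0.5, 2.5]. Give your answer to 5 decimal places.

h = 0.25, n = 8.
(h/3)·[y₀ + 4y₁ + 2y₂ + 4y₃ + 2y₄ + 4y₅ + 2y₆ + 4y₇ + y₈] = 0.083333·(-21.463) = -1.78858.

-1.78858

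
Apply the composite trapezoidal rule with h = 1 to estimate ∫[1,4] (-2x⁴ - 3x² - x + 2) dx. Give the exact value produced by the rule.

-517

h = (4 − 1)/3 = 1.
Nodes x₀,…,x₃ = 1, 2, 3, 4.
f(x) = -2x⁴ - 3x² - x + 2: f₀=-4, f₁=-44, f₂=-190, f₃=-562.
(h/2)·[f₀ + 2f₁ + 2f₂ + f₃] = 0.5·(-1034) = -517.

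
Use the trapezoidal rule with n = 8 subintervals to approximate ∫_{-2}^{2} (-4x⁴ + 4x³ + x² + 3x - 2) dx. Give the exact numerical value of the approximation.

h = (2 − (-2))/8 = 0.5.
Nodes x₀,…,x₈ = -2, -1.5, -1, -0.5, 0, 0.5, 1, 1.5, 2.
f(x) = -4x⁴ + 4x³ + x² + 3x - 2: f₀=-100, f₁=-38, f₂=-12, f₃=-4, f₄=-2, f₅=0, f₆=2, f₇=-2, f₈=-24.
(h/2)·[f₀ + 2f₁ + 2f₂ + 2f₃ + 2f₄ + 2f₅ + 2f₆ + 2f₇ + f₈] = 0.25·(-236) = -59.

-59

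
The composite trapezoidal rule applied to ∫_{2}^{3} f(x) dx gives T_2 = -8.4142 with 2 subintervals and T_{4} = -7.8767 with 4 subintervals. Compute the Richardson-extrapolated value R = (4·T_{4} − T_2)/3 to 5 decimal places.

R = (4·T_{4} − T_2) / 3 = (4·(-7.8767) − (-8.4142))/3 = (-23.0926)/3 = -7.69753.

-7.69753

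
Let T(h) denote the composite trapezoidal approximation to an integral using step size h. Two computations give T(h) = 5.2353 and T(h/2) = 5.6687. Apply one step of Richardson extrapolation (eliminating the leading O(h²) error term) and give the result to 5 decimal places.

R = (4·T(h/2) − T(h)) / 3 = (4·5.6687 − 5.2353)/3 = (17.4395)/3 = 5.81317.

5.81317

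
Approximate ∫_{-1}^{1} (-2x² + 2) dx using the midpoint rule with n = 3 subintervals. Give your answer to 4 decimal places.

2.8148

h = (1 − (-1))/3 = 0.666667.
Midpoints m₁,…,m₃ = -0.666667, 0, 0.666667.
f(m₁)=1.111111, f(m₂)=2, f(m₃)=1.111111.
h·[f(m₁) + f(m₂) + f(m₃)] = 0.666667·(4.222222) = 2.8148.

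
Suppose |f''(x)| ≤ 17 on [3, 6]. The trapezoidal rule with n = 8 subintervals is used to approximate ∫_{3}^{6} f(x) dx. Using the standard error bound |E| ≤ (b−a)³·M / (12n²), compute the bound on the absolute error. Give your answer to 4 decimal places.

|E| ≤ (3)³·17 / (12·8²) = 459/768 = 0.5977.

0.5977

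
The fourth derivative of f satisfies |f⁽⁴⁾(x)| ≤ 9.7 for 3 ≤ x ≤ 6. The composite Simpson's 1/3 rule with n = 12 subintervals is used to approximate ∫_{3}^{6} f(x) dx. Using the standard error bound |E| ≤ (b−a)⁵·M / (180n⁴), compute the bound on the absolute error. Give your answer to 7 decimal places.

0.0006315

|E| ≤ (3)⁵·9.7 / (180·12⁴) = 2357.1/3732480 = 0.0006315.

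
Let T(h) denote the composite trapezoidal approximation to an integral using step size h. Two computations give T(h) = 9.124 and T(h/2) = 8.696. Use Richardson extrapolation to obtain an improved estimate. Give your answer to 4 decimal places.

R = (4·T(h/2) − T(h)) / 3 = (4·8.696 − 9.124)/3 = (25.660)/3 = 8.5533.

8.5533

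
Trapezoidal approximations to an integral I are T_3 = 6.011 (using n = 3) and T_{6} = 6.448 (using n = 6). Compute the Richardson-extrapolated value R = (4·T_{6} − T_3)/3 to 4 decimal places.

6.5937

R = (4·T_{6} − T_3) / 3 = (4·6.448 − 6.011)/3 = (19.781)/3 = 6.5937.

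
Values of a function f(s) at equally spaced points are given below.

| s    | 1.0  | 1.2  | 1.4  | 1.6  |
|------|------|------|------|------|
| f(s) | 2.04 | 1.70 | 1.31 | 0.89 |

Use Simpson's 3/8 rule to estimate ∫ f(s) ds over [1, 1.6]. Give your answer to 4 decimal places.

h = 0.2, n = 3.
(3h/8)·[y₀ + 3y₁ + 3y₂ + y₃] = 0.075·(11.96) = 0.8970.

0.8970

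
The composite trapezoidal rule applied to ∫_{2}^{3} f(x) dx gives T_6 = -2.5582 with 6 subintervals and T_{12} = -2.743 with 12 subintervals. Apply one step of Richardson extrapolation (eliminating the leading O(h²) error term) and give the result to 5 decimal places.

-2.80460

R = (4·T_{12} − T_6) / 3 = (4·(-2.743) − (-2.5582))/3 = (-8.4138)/3 = -2.80460.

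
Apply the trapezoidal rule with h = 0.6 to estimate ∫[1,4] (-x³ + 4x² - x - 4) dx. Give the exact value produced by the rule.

0.12

h = (4 − 1)/5 = 0.6.
Nodes x₀,…,x₅ = 1, 1.6, 2.2, 2.8, 3.4, 4.
f(x) = -x³ + 4x² - x - 4: f₀=-2, f₁=0.544, f₂=2.512, f₃=2.608, f₄=-0.464, f₅=-8.
(h/2)·[f₀ + 2f₁ + 2f₂ + 2f₃ + 2f₄ + f₅] = 0.3·(0.4) = 0.12.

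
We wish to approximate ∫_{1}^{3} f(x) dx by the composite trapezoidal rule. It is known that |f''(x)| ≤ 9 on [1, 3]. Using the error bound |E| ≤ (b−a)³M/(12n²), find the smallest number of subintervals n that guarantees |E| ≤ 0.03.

15

Need 72/(12n²) ≤ 0.03.
n² ≥ 72/(12·0.03) = 200 ⇒ n ≥ 14.1421, so the smallest n is 15.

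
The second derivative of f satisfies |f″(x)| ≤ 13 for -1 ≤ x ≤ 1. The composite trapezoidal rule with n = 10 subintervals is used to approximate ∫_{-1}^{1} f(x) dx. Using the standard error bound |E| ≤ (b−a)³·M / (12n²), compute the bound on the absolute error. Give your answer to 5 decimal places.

|E| ≤ (2)³·13 / (12·10²) = 104/1200 = 0.08667.

0.08667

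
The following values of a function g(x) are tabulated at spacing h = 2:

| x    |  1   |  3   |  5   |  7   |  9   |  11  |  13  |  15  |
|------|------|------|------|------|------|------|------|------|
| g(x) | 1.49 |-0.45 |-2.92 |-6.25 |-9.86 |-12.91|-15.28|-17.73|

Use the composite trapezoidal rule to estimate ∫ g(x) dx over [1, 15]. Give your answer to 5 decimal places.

h = 2, n = 7.
(h/2)·[y₀ + 2y₁ + 2y₂ + 2y₃ + 2y₄ + 2y₅ + 2y₆ + y₇] = 1·(-111.58) = -111.58000.

-111.58000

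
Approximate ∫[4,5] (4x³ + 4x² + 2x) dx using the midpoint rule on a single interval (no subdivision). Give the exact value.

454.5

M = (b−a)·f(4.5) = 1·(454.5) = 454.5.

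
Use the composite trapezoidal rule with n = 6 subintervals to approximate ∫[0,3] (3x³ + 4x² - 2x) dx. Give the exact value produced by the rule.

h = (3 − 0)/6 = 0.5.
Nodes x₀,…,x₆ = 0, 0.5, 1, 1.5, 2, 2.5, 3.
f(x) = 3x³ + 4x² - 2x: f₀=0, f₁=0.375, f₂=5, f₃=16.125, f₄=36, f₅=66.875, f₆=111.
(h/2)·[f₀ + 2f₁ + 2f₂ + 2f₃ + 2f₄ + 2f₅ + f₆] = 0.25·(359.75) = 89.9375.

89.9375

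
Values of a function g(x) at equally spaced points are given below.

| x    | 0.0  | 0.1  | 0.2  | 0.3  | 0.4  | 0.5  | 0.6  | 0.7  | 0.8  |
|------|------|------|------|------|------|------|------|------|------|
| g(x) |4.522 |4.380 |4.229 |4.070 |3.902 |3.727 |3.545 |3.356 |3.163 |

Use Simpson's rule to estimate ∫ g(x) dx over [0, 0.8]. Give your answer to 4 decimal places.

h = 0.1, n = 8.
(h/3)·[y₀ + 4y₁ + 2y₂ + 4y₃ + 2y₄ + 4y₅ + 2y₆ + 4y₇ + y₈] = 0.033333·(93.169) = 3.1056.

3.1056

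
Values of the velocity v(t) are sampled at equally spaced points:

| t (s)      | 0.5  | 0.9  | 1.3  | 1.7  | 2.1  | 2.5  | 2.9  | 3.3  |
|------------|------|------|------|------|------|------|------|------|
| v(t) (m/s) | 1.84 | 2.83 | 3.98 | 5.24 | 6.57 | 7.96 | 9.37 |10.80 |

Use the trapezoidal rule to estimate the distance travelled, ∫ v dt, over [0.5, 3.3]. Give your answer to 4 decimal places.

16.9080

h = 0.4, n = 7.
(h/2)·[y₀ + 2y₁ + 2y₂ + 2y₃ + 2y₄ + 2y₅ + 2y₆ + y₇] = 0.2·(84.54) = 16.9080.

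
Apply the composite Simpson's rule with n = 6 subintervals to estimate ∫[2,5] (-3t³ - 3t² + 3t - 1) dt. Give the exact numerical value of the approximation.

h = (5 − 2)/6 = 0.5.
Nodes t₀,…,t₆ = 2, 2.5, 3, 3.5, 4, 4.5, 5.
f(t) = -3t³ - 3t² + 3t - 1: f₀=-31, f₁=-59.125, f₂=-100, f₃=-155.875, f₄=-229, f₅=-321.625, f₆=-436.
(h/3)·[f₀ + 4f₁ + 2f₂ + 4f₃ + 2f₄ + 4f₅ + f₆] = 0.166667·(-3271.5) = -545.25.

-545.25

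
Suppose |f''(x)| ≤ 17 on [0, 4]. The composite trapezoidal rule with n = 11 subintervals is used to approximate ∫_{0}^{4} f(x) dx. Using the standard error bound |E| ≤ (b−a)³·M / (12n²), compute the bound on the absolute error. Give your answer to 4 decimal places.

|E| ≤ (4)³·17 / (12·11²) = 1088/1452 = 0.7493.

0.7493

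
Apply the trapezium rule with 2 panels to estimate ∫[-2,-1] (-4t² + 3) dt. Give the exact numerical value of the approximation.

-6.5

h = (-1 − (-2))/2 = 0.5.
Nodes t₀,…,t₂ = -2, -1.5, -1.
f(t) = -4t² + 3: f₀=-13, f₁=-6, f₂=-1.
(h/2)·[f₀ + 2f₁ + f₂] = 0.25·(-26) = -6.5.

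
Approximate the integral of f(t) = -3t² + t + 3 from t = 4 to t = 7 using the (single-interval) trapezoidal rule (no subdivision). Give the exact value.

-267

T = (b−a)/2 · [f(4) + f(7)] = 1.5·[(-41) + (-137)] = -267.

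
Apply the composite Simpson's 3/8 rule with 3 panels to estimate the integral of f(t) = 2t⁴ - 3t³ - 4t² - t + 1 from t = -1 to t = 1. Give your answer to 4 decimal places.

h = (1 − (-1))/3 = 0.666667.
Nodes t₀,…,t₃ = -1, -0.333333, 0.333333, 1.
f(t) = 2t⁴ - 3t³ - 4t² - t + 1: f₀=3, f₁=1.024691, f₂=0.135802, f₃=-5.
(3h/8)·[f₀ + 3f₁ + 3f₂ + f₃] = 0.25·(1.481481) = 0.3704.

0.3704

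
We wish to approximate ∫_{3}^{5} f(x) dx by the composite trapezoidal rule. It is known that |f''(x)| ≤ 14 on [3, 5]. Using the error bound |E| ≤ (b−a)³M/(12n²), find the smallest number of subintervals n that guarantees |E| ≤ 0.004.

49

Need 112/(12n²) ≤ 0.004.
n² ≥ 112/(12·0.004) = 2333.33 ⇒ n ≥ 48.3046, so the smallest n is 49.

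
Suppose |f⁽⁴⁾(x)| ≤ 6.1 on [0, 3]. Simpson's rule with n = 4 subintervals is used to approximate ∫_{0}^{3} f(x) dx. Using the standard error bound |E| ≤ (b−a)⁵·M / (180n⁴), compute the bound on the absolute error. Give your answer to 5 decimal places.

0.03217

|E| ≤ (3)⁵·6.1 / (180·4⁴) = 1482.3/46080 = 0.03217.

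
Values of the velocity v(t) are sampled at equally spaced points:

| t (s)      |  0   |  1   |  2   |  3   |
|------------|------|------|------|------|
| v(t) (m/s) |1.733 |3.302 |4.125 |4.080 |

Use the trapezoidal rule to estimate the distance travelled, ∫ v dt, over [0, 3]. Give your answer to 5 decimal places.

h = 1, n = 3.
(h/2)·[y₀ + 2y₁ + 2y₂ + y₃] = 0.5·(20.667) = 10.33350.

10.33350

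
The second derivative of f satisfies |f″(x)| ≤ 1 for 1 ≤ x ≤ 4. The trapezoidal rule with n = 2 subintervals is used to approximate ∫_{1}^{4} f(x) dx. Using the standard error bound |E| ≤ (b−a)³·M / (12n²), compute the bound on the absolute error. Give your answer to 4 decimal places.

|E| ≤ (3)³·1 / (12·2²) = 27/48 = 0.5625.

0.5625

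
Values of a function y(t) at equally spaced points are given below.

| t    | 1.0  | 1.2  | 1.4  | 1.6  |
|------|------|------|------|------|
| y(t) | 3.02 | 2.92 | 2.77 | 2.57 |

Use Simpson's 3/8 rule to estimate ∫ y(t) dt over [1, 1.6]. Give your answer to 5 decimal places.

h = 0.2, n = 3.
(3h/8)·[y₀ + 3y₁ + 3y₂ + y₃] = 0.075·(22.66) = 1.69950.

1.69950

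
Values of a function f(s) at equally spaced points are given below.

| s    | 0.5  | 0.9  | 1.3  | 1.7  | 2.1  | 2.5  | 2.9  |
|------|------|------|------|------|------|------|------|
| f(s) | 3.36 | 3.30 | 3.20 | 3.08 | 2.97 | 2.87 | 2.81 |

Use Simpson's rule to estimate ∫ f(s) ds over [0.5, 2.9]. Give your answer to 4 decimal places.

7.4013

h = 0.4, n = 6.
(h/3)·[y₀ + 4y₁ + 2y₂ + 4y₃ + 2y₄ + 4y₅ + y₆] = 0.133333·(55.51) = 7.4013.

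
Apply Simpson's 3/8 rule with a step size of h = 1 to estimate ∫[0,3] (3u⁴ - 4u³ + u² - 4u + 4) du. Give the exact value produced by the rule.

70.5

h = (3 − 0)/3 = 1.
Nodes u₀,…,u₃ = 0, 1, 2, 3.
f(u) = 3u⁴ - 4u³ + u² - 4u + 4: f₀=4, f₁=0, f₂=16, f₃=136.
(3h/8)·[f₀ + 3f₁ + 3f₂ + f₃] = 0.375·(188) = 70.5.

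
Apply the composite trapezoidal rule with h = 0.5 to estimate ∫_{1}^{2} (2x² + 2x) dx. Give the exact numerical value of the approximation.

7.75

h = (2 − 1)/2 = 0.5.
Nodes x₀,…,x₂ = 1, 1.5, 2.
f(x) = 2x² + 2x: f₀=4, f₁=7.5, f₂=12.
(h/2)·[f₀ + 2f₁ + f₂] = 0.25·(31) = 7.75.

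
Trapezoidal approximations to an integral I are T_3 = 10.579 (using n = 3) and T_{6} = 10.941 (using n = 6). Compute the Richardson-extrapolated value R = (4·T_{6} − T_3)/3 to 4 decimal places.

R = (4·T_{6} − T_3) / 3 = (4·10.941 − 10.579)/3 = (33.185)/3 = 11.0617.

11.0617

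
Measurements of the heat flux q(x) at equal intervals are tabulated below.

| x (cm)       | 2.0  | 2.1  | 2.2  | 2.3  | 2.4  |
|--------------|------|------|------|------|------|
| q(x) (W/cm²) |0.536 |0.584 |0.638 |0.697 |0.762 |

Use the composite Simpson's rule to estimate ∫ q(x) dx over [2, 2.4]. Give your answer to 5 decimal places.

0.25660

h = 0.1, n = 4.
(h/3)·[y₀ + 4y₁ + 2y₂ + 4y₃ + y₄] = 0.033333·(7.698) = 0.25660.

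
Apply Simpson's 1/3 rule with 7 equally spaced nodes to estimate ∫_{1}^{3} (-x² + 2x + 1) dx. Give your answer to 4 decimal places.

1.3333

h = (3 − 1)/6 = 0.333333.
Nodes x₀,…,x₆ = 1, 1.333333, 1.666667, 2, 2.333333, 2.666667, 3.
f(x) = -x² + 2x + 1: f₀=2, f₁=1.888889, f₂=1.555556, f₃=1, f₄=0.222222, f₅=-0.777778, f₆=-2.
(h/3)·[f₀ + 4f₁ + 2f₂ + 4f₃ + 2f₄ + 4f₅ + f₆] = 0.111111·(12) = 1.3333.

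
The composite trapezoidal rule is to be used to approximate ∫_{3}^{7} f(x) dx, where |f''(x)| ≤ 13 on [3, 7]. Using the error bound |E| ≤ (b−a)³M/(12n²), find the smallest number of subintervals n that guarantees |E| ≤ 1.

9

Need 832/(12n²) ≤ 1.
n² ≥ 832/(12·1) = 69.3333 ⇒ n ≥ 8.3267, so the smallest n is 9.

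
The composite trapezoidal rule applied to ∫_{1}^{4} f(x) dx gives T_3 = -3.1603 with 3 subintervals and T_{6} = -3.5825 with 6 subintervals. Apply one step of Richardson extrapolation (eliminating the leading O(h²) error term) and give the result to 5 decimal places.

-3.72323

R = (4·T_{6} − T_3) / 3 = (4·(-3.5825) − (-3.1603))/3 = (-11.1697)/3 = -3.72323.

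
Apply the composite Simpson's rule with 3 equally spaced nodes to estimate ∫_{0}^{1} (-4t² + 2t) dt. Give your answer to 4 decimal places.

-0.3333

h = (1 − 0)/2 = 0.5.
Nodes t₀,…,t₂ = 0, 0.5, 1.
f(t) = -4t² + 2t: f₀=0, f₁=0, f₂=-2.
(h/3)·[f₀ + 4f₁ + f₂] = 0.166667·(-2) = -0.3333.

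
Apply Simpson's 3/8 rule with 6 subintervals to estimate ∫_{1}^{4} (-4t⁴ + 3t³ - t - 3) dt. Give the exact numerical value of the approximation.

-643.875

h = (4 − 1)/6 = 0.5.
Nodes t₀,…,t₆ = 1, 1.5, 2, 2.5, 3, 3.5, 4.
f(t) = -4t⁴ + 3t³ - t - 3: f₀=-5, f₁=-14.625, f₂=-45, f₃=-114.875, f₄=-249, f₅=-478.125, f₆=-839.
(3h/8)·[f₀ + 3f₁ + 3f₂ + 2f₃ + 3f₄ + 3f₅ + f₆] = 0.1875·(-3434) = -643.875.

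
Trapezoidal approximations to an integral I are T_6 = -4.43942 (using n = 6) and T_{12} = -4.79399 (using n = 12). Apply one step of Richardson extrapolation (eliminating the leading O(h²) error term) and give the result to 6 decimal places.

R = (4·T_{12} − T_6) / 3 = (4·(-4.79399) − (-4.43942))/3 = (-14.73654)/3 = -4.912180.

-4.912180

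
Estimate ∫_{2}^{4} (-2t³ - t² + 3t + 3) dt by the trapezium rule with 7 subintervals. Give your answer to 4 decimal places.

h = (4 − 2)/7 = 0.285714.
Nodes t₀,…,t₇ = 2, 2.285714, 2.571429, 2.857143, 3.142857, 3.428571, 3.714286, 4.
f(t) = -2t³ - t² + 3t + 3: f₀=-11, f₁=-19.250729, f₂=-29.903790, f₃=-43.239067, f₄=-59.536443, f₅=-79.075802, f₆=-102.137026, f₇=-129.
(h/2)·[f₀ + 2f₁ + 2f₂ + 2f₃ + 2f₄ + 2f₅ + 2f₆ + f₇] = 0.142857·(-806.285714) = -115.1837.

-115.1837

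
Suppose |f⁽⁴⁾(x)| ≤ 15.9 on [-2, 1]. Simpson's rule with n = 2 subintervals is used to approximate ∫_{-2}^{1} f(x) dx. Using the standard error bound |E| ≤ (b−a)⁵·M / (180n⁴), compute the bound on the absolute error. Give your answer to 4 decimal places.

1.3416

|E| ≤ (3)⁵·15.9 / (180·2⁴) = 3863.7/2880 = 1.3416.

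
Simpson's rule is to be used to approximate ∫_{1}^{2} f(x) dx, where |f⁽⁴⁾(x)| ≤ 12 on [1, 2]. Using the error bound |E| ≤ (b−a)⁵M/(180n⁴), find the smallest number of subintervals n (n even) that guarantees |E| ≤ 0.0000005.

20

Need 12/(180n⁴) ≤ 0.0000005.
n⁴ ≥ 12/(180·0.0000005) = 133333 ⇒ n ≥ 19.1089, so the smallest even n is 20. (n must be even for Simpson's rule.)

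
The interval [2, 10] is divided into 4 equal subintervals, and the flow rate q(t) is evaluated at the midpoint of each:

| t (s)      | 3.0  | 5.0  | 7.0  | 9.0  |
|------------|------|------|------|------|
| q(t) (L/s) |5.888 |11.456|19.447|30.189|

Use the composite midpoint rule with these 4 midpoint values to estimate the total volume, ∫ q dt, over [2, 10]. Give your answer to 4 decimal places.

133.9600

h = 2, n = 4.
h·[y(m₁) + y(m₂) + y(m₃) + y(m₄)] = 2·(66.980) = 133.9600.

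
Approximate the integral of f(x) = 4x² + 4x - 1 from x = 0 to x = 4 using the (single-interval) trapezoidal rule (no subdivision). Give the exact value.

T = (b−a)/2 · [f(0) + f(4)] = 2·[(-1) + 79] = 156.

156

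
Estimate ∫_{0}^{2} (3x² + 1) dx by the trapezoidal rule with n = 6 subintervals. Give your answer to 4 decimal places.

h = (2 − 0)/6 = 0.333333.
Nodes x₀,…,x₆ = 0, 0.333333, 0.666667, 1, 1.333333, 1.666667, 2.
f(x) = 3x² + 1: f₀=1, f₁=1.333333, f₂=2.333333, f₃=4, f₄=6.333333, f₅=9.333333, f₆=13.
(h/2)·[f₀ + 2f₁ + 2f₂ + 2f₃ + 2f₄ + 2f₅ + f₆] = 0.166667·(60.666667) = 10.1111.

10.1111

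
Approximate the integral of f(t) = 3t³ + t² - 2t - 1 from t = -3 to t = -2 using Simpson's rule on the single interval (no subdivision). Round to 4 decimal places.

-38.4167

S = (b−a)/6 · [f(-3) + 4f(-2.5) + f(-2)] = 0.166667·[(-67) + 4·(-36.625) + (-17)] = -38.4167.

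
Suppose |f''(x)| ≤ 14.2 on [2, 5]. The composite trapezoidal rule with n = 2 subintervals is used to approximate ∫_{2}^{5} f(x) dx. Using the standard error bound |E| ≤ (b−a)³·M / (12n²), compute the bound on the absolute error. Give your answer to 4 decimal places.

7.9875

|E| ≤ (3)³·14.2 / (12·2²) = 383.4/48 = 7.9875.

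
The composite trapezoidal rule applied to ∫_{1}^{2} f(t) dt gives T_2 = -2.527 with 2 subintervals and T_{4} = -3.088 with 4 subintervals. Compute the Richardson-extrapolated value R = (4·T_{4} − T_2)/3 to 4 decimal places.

-3.2750

R = (4·T_{4} − T_2) / 3 = (4·(-3.088) − (-2.527))/3 = (-9.825)/3 = -3.2750.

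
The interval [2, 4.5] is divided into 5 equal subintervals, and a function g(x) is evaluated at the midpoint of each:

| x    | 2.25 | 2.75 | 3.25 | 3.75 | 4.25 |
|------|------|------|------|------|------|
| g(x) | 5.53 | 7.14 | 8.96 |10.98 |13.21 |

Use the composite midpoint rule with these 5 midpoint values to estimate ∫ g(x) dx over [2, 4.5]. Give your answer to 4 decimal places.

22.9100

h = 0.5, n = 5.
h·[y(m₁) + y(m₂) + y(m₃) + y(m₄) + y(m₅)] = 0.5·(45.82) = 22.9100.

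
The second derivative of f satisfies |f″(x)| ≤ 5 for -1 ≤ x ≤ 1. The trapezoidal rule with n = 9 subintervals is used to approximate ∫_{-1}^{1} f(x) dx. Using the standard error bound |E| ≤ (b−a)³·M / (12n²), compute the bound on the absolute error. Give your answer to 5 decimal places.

0.04115

|E| ≤ (2)³·5 / (12·9²) = 40/972 = 0.04115.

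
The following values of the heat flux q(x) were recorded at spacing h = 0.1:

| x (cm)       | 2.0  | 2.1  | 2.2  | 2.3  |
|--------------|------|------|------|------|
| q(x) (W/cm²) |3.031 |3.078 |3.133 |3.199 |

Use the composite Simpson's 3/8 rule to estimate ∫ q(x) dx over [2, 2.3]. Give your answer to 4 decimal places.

h = 0.1, n = 3.
(3h/8)·[y₀ + 3y₁ + 3y₂ + y₃] = 0.0375·(24.863) = 0.9324.

0.9324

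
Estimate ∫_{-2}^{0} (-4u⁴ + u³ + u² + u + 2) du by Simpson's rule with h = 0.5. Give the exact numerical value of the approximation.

h = (0 − (-2))/4 = 0.5.
Nodes u₀,…,u₄ = -2, -1.5, -1, -0.5, 0.
f(u) = -4u⁴ + u³ + u² + u + 2: f₀=-68, f₁=-20.875, f₂=-3, f₃=1.375, f₄=2.
(h/3)·[f₀ + 4f₁ + 2f₂ + 4f₃ + f₄] = 0.166667·(-150) = -25.

-25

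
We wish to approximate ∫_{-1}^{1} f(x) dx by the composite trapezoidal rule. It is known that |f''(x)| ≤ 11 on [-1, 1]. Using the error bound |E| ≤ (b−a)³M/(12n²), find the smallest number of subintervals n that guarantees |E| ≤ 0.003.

Need 88/(12n²) ≤ 0.003.
n² ≥ 88/(12·0.003) = 2444.44 ⇒ n ≥ 49.4413, so the smallest n is 50.

50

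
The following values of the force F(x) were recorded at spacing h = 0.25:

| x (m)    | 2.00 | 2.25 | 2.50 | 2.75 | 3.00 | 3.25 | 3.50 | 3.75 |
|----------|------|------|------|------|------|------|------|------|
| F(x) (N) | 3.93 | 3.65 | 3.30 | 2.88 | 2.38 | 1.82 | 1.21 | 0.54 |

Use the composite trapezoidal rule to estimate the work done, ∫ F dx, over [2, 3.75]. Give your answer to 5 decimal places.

4.36875

h = 0.25, n = 7.
(h/2)·[y₀ + 2y₁ + 2y₂ + 2y₃ + 2y₄ + 2y₅ + 2y₆ + y₇] = 0.125·(34.95) = 4.36875.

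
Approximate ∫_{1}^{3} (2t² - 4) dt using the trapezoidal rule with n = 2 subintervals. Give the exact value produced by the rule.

h = (3 − 1)/2 = 1.
Nodes t₀,…,t₂ = 1, 2, 3.
f(t) = 2t² - 4: f₀=-2, f₁=4, f₂=14.
(h/2)·[f₀ + 2f₁ + f₂] = 0.5·(20) = 10.

10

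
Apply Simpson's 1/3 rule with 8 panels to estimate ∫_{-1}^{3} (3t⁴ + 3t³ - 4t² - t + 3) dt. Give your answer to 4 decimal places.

177.1667

h = (3 − (-1))/8 = 0.5.
Nodes t₀,…,t₈ = -1, -0.5, 0, 0.5, 1, 1.5, 2, 2.5, 3.
f(t) = 3t⁴ + 3t³ - 4t² - t + 3: f₀=0, f₁=2.3125, f₂=3, f₃=2.0625, f₄=4, f₅=17.8125, f₆=57, f₇=139.5625, f₈=288.
(h/3)·[f₀ + 4f₁ + 2f₂ + 4f₃ + 2f₄ + 4f₅ + 2f₆ + 4f₇ + f₈] = 0.166667·(1063) = 177.1667.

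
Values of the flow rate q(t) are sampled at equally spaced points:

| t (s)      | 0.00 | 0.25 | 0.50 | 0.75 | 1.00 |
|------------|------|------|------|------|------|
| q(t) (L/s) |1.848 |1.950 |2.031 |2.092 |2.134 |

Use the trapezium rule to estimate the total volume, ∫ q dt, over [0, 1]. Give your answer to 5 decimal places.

2.01600

h = 0.25, n = 4.
(h/2)·[y₀ + 2y₁ + 2y₂ + 2y₃ + y₄] = 0.125·(16.128) = 2.01600.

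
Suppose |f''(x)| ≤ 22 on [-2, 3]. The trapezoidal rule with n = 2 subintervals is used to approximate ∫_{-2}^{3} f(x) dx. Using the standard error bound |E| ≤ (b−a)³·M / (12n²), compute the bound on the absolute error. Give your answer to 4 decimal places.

57.2917

|E| ≤ (5)³·22 / (12·2²) = 2750/48 = 57.2917.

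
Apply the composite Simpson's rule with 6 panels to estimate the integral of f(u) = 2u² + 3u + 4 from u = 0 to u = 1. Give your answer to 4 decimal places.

6.1667

h = (1 − 0)/6 = 0.166667.
Nodes u₀,…,u₆ = 0, 0.166667, 0.333333, 0.5, 0.666667, 0.833333, 1.
f(u) = 2u² + 3u + 4: f₀=4, f₁=4.555556, f₂=5.222222, f₃=6, f₄=6.888889, f₅=7.888889, f₆=9.
(h/3)·[f₀ + 4f₁ + 2f₂ + 4f₃ + 2f₄ + 4f₅ + f₆] = 0.055556·(111) = 6.1667.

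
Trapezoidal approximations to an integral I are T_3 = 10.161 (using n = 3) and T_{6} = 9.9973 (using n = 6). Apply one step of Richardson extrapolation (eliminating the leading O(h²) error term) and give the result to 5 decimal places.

R = (4·T_{6} − T_3) / 3 = (4·9.9973 − 10.161)/3 = (29.8282)/3 = 9.94273.

9.94273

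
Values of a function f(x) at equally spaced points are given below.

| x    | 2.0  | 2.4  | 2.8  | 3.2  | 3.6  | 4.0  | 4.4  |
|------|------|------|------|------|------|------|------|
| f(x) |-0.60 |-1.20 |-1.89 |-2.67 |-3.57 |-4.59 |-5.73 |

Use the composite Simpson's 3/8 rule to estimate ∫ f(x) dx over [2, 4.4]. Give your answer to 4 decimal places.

-6.8130

h = 0.4, n = 6.
(3h/8)·[y₀ + 3y₁ + 3y₂ + 2y₃ + 3y₄ + 3y₅ + y₆] = 0.15·(-45.42) = -6.8130.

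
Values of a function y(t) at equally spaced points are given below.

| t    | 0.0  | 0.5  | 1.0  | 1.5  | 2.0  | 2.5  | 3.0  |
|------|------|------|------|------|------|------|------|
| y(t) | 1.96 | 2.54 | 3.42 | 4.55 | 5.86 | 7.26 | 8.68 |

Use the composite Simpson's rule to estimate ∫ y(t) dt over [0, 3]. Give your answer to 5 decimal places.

h = 0.5, n = 6.
(h/3)·[y₀ + 4y₁ + 2y₂ + 4y₃ + 2y₄ + 4y₅ + y₆] = 0.166667·(86.60) = 14.43333.

14.43333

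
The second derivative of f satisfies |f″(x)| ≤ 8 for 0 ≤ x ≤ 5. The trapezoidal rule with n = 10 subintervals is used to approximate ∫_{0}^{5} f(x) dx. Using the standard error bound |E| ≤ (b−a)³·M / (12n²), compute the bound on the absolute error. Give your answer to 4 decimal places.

0.8333

|E| ≤ (5)³·8 / (12·10²) = 1000/1200 = 0.8333.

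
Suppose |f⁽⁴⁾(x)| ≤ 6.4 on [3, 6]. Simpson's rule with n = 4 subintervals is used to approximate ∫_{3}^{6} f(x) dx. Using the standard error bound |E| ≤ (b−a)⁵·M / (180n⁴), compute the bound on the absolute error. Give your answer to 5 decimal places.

0.03375

|E| ≤ (3)⁵·6.4 / (180·4⁴) = 1555.2/46080 = 0.03375.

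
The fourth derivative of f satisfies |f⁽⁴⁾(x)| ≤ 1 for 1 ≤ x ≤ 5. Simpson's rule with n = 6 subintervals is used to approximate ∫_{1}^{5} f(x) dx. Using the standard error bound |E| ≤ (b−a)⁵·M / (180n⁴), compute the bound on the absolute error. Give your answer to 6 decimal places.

|E| ≤ (4)⁵·1 / (180·6⁴) = 1024/233280 = 0.004390.

0.004390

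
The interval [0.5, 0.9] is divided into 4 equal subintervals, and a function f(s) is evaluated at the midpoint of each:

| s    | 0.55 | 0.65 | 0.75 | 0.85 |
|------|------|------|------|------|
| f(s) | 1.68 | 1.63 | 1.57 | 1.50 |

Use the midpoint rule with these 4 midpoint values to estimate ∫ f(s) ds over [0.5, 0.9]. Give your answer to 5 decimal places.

0.63800

h = 0.1, n = 4.
h·[y(m₁) + y(m₂) + y(m₃) + y(m₄)] = 0.1·(6.38) = 0.63800.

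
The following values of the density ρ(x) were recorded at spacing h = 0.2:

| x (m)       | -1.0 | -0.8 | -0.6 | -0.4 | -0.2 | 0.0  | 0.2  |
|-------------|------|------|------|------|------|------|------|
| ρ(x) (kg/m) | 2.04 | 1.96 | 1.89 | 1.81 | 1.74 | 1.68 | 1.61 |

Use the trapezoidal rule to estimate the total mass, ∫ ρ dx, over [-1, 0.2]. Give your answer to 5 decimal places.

2.18100

h = 0.2, n = 6.
(h/2)·[y₀ + 2y₁ + 2y₂ + 2y₃ + 2y₄ + 2y₅ + y₆] = 0.1·(21.81) = 2.18100.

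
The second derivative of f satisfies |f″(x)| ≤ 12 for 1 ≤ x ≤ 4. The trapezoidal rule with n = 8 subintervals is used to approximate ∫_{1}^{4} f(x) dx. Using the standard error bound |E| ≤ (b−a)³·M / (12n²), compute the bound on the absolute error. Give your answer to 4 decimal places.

|E| ≤ (3)³·12 / (12·8²) = 324/768 = 0.4219.

0.4219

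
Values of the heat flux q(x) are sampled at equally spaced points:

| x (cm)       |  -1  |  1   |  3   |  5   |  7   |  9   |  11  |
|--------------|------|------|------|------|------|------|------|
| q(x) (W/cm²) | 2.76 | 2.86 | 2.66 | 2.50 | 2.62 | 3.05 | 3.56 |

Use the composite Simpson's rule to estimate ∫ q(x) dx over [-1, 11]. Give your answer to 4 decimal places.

33.6800

h = 2, n = 6.
(h/3)·[y₀ + 4y₁ + 2y₂ + 4y₃ + 2y₄ + 4y₅ + y₆] = 0.666667·(50.52) = 33.6800.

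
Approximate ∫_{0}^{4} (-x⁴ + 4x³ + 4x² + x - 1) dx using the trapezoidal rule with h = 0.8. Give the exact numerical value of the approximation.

138.88128

h = (4 − 0)/5 = 0.8.
Nodes x₀,…,x₅ = 0, 0.8, 1.6, 2.4, 3.2, 4.
f(x) = -x⁴ + 4x³ + 4x² + x - 1: f₀=-1, f₁=3.9984, f₂=20.6704, f₃=46.5584, f₄=69.3744, f₅=67.
(h/2)·[f₀ + 2f₁ + 2f₂ + 2f₃ + 2f₄ + f₅] = 0.4·(347.2032) = 138.88128.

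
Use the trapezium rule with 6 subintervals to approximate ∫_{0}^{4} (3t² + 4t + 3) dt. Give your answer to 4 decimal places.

h = (4 − 0)/6 = 0.666667.
Nodes t₀,…,t₆ = 0, 0.666667, 1.333333, 2, 2.666667, 3.333333, 4.
f(t) = 3t² + 4t + 3: f₀=3, f₁=7, f₂=13.666667, f₃=23, f₄=35, f₅=49.666667, f₆=67.
(h/2)·[f₀ + 2f₁ + 2f₂ + 2f₃ + 2f₄ + 2f₅ + f₆] = 0.333333·(326.666667) = 108.8889.

108.8889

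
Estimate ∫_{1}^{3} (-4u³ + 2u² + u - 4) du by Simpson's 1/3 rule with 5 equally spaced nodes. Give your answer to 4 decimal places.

-66.6667

h = (3 − 1)/4 = 0.5.
Nodes u₀,…,u₄ = 1, 1.5, 2, 2.5, 3.
f(u) = -4u³ + 2u² + u - 4: f₀=-5, f₁=-11.5, f₂=-26, f₃=-51.5, f₄=-91.
(h/3)·[f₀ + 4f₁ + 2f₂ + 4f₃ + f₄] = 0.166667·(-400) = -66.6667.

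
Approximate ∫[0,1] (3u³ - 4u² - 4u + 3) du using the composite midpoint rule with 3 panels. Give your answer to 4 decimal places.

0.4120

h = (1 − 0)/3 = 0.333333.
Midpoints m₁,…,m₃ = 0.166667, 0.5, 0.833333.
f(m₁)=2.236111, f(m₂)=0.375, f(m₃)=-1.375.
h·[f(m₁) + f(m₂) + f(m₃)] = 0.333333·(1.236111) = 0.4120.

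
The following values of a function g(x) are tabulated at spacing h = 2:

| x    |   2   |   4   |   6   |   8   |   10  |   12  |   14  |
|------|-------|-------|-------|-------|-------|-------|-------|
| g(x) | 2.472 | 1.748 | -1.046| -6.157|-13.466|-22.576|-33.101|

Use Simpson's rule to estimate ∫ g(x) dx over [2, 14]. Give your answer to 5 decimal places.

-111.72867

h = 2, n = 6.
(h/3)·[y₀ + 4y₁ + 2y₂ + 4y₃ + 2y₄ + 4y₅ + y₆] = 0.666667·(-167.593) = -111.72867.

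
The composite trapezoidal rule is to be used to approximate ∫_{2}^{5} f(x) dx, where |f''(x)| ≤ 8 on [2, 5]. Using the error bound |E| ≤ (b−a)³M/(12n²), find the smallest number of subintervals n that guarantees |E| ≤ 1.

5

Need 216/(12n²) ≤ 1.
n² ≥ 216/(12·1) = 18 ⇒ n ≥ 4.2426, so the smallest n is 5.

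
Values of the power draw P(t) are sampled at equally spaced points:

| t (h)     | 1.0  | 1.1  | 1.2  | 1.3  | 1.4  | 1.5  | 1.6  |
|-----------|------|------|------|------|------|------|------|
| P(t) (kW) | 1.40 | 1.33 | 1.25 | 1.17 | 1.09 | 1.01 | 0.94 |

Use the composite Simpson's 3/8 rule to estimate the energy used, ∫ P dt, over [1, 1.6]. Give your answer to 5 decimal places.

0.70200

h = 0.1, n = 6.
(3h/8)·[y₀ + 3y₁ + 3y₂ + 2y₃ + 3y₄ + 3y₅ + y₆] = 0.0375·(18.72) = 0.70200.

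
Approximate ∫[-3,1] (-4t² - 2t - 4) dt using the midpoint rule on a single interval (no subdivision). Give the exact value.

-24

M = (b−a)·f(-1) = 4·(-6) = -24.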